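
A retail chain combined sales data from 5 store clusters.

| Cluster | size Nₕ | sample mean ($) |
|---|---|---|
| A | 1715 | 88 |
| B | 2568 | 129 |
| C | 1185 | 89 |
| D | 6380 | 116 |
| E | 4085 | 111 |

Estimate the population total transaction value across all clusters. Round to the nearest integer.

Population total = Σ Nₕ·x̄ₕ (each stratum's size times its mean).
1715·88 + 2568·129 + 1185·89 + 6380·116 + 4085·111 = 150920 + 331272 + 105465 + 740080 + 453435 = 1781172.

1781172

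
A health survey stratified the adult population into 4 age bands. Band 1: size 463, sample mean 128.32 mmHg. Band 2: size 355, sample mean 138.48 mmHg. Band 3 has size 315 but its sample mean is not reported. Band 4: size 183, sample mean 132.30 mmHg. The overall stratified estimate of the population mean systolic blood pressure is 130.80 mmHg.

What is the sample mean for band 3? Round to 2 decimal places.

124.92

Σ Nₕx̄ₕ = N·μ, so 315·x̄_3 = 1316·130.80 − (463·128.32 + 355·138.48 + 183·132.30).
= 172132.8 − 132783.46 = 39349.34.
x̄_3 = 39349.34 / 315 = 124.9185... → 124.92.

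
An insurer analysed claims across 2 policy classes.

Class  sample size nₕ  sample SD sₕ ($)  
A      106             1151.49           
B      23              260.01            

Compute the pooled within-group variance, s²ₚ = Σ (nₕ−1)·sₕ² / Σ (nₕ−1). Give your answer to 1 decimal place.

Degrees of freedom: 105 + 22 = 127.
Σ(nₕ−1)sₕ² = 105·1325929.2201 + 22·67605.2001 = 140709882.5127.
s²ₚ = 140709882.5127 / 127 = 1107951.831... → 1107951.8.

1107951.8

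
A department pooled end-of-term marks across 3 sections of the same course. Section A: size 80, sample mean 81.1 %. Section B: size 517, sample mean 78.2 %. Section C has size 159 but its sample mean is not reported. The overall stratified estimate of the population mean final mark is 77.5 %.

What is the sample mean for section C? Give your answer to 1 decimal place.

N = 80 + 517 + 159 = 756.
Overall total = μ·N = 77.5·756 = 58590.
Subtract the known strata: 80·81.1 + 517·78.2 = 46917.4.
Remaining total for section C: 58590 − 46917.4 = 11672.6.
Divide by its size: 11672.6 / 159 = 73.413... → 73.4.

73.4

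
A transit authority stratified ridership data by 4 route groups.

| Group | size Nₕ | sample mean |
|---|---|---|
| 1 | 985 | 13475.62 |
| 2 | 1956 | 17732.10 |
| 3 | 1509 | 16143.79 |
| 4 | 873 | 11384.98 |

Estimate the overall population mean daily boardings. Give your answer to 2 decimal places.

15453.23

x̄_st = (Σ Nₕx̄ₕ) / (Σ Nₕ) = (985·13475.62 + 1956·17732.10 + 1509·16143.79 + 873·11384.98) / 5323
= 82257539.95 / 5323 = 15453.2294... → 15453.23.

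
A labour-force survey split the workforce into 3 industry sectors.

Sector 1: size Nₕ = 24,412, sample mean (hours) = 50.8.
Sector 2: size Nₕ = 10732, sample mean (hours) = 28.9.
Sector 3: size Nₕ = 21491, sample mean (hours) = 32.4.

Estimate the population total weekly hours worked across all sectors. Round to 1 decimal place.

1: 24412·50.8 = 1240129.6
2: 10732·28.9 = 310154.8
3: 21491·32.4 = 696308.4
τ̂ = Σ Nₕx̄ₕ = 2246592.8.

2246592.8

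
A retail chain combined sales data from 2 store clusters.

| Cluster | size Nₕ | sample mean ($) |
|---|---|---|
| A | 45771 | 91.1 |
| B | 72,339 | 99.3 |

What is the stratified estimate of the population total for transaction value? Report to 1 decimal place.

Estimate total by summing Nₕ·x̄ₕ over strata.
45771·91.1 + 72339·99.3 = 4169738.1 + 7183262.7 = 11353000.8.

11353000.8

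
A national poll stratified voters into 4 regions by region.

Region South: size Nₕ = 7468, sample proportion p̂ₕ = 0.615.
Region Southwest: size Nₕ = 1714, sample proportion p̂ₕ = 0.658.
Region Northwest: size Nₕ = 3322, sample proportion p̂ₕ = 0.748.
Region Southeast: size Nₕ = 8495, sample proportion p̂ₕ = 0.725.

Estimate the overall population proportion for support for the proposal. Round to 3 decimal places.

0.684

N = 7468 + 1714 + 3322 + 8495 = 20999.
Overall proportion = Σ (Nₕ/N)·p̂ₕ.
Σ Nₕp̂ₕ = 4592.82 + 1127.812 + 2484.856 + 6158.875 = 14364.363.
14364.363 / 20999 = 0.68405... → 0.684.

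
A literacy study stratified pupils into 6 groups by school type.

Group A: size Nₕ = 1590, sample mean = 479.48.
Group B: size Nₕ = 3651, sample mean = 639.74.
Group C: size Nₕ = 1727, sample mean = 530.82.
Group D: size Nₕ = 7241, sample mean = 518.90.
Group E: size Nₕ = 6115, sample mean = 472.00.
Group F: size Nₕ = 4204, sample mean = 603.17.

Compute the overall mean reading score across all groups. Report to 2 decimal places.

537.92

N = 1590 + 3651 + 1727 + 7241 + 6115 + 4204 = 24528.
The stratified mean weights each stratum mean by its population share Nₕ/N.
Σ Nₕx̄ₕ = 1590·479.48 + 3651·639.74 + 1727·530.82 + 7241·518.90 + 6115·472.00 + 4204·603.17 = 762373.2 + 2335690.74 + 916726.14 + 3757354.9 + 2886280 + 2535726.68 = 13194151.66.
Divide by N: 13194151.66 / 24528 = 537.9220... → 537.92.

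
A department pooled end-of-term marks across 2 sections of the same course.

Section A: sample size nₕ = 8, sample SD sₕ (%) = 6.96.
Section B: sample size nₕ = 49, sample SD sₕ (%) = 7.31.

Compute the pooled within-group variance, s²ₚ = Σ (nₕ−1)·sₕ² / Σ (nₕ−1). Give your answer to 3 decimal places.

52.800

Degrees of freedom: 7 + 48 = 55.
Σ(nₕ−1)sₕ² = 7·48.4416 + 48·53.4361 = 2904.024.
s²ₚ = 2904.024 / 55 = 52.80044... → 52.800.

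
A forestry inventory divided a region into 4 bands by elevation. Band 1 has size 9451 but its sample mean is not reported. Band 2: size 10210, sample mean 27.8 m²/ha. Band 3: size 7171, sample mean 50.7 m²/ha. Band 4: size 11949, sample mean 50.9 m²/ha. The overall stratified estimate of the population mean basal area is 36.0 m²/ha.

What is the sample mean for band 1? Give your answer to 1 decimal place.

N = 9451 + 10210 + 7171 + 11949 = 38781.
Overall total = μ·N = 36.0·38781 = 1396116.
Subtract the known strata: 10210·27.8 + 7171·50.7 + 11949·50.9 = 1255611.8.
Remaining total for band 1: 1396116 − 1255611.8 = 140504.2.
Divide by its size: 140504.2 / 9451 = 14.867... → 14.9.

14.9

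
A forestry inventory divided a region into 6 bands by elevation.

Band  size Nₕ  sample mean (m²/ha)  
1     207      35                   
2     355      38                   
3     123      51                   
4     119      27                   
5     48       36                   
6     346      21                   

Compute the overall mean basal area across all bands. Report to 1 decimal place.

32.7

N = 207 + 355 + 123 + 119 + 48 + 346 = 1198.
Weight each subgroup mean by Nₕ/N and sum.
Σ Nₕx̄ₕ = 207·35 + 355·38 + 123·51 + 119·27 + 48·36 + 346·21 = 7245 + 13490 + 6273 + 3213 + 1728 + 7266 = 39215.
Divide by N: 39215 / 1198 = 32.734... → 32.7.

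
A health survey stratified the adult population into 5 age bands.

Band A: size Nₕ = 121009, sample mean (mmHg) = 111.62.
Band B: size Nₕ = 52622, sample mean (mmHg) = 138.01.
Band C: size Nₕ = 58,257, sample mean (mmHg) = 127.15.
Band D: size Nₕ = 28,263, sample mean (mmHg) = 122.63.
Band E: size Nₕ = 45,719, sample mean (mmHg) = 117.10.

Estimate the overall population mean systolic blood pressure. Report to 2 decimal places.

120.95

N = 121009 + 52622 + 58257 + 28263 + 45719 = 305870.
Overall mean = Σ (Nₕ/N)·x̄ₕ — weight by population share, not a simple average.
Σ Nₕx̄ₕ = 121009·111.62 + 52622·138.01 + 58257·127.15 + 28263·122.63 + 45719·117.10 = 13507024.58 + 7262362.22 + 7407377.55 + 3465891.69 + 5353694.9 = 36996350.94.
Divide by N: 36996350.94 / 305870 = 120.9545... → 120.95.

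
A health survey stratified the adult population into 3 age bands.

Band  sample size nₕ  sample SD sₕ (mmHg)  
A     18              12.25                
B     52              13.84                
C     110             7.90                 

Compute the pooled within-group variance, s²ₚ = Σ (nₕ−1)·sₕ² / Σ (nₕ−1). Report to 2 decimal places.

Degrees of freedom: 17 + 51 + 109 = 177.
Σ(nₕ−1)sₕ² = 17·150.0625 + 51·191.5456 + 109·62.41 = 19122.5781.
s²ₚ = 19122.5781 / 177 = 108.0372... → 108.04.

108.04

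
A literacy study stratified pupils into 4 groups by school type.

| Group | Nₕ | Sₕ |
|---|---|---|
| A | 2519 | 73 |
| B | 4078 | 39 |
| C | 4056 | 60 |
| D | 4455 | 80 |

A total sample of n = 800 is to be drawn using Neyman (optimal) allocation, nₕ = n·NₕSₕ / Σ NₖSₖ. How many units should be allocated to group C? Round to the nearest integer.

207

Σ NₕSₕ = 2519·73 + 4078·39 + 4056·60 + 4455·80 = 942689.
Share for C: 243360/942689 = 0.25816.
n_C = 800 × 0.25816 = 206.524... → 207.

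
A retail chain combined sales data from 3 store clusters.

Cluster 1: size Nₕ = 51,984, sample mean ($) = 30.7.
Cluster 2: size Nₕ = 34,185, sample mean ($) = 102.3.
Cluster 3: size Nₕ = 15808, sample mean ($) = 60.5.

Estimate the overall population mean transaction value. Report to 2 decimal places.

59.32

N = 101977; weights Wₕ = Nₕ/N = (0.5098, 0.3352, 0.1550).
x̄_st = Σ Wₕ·x̄ₕ = 0.5098·30.7 + 0.3352·102.3 + 0.1550·60.5 ≈ 59.3214...
→ 59.32.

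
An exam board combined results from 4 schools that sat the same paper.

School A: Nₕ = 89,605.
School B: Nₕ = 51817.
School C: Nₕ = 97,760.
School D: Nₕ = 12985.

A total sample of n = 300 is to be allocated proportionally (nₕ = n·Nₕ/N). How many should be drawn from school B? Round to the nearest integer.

N = 89605 + 51817 + 97760 + 12985 = 252167.
n_B = 300·51817/252167 = 61.646... → 62.

62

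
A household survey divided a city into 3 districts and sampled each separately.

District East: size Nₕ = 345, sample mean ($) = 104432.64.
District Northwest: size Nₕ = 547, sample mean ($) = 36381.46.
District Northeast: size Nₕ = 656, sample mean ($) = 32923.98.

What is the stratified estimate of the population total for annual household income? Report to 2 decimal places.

77528050.30

Estimate total by summing Nₕ·x̄ₕ over strata.
345·104432.64 + 547·36381.46 + 656·32923.98 = 36029260.8 + 19900658.62 + 21598130.88 = 77528050.30.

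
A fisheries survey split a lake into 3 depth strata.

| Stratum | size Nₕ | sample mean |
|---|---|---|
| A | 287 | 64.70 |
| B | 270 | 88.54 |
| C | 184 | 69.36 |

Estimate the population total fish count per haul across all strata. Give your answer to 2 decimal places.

A: 287·64.70 = 18568.9
B: 270·88.54 = 23905.8
C: 184·69.36 = 12762.24
τ̂ = Σ Nₕx̄ₕ = 55236.94.

55236.94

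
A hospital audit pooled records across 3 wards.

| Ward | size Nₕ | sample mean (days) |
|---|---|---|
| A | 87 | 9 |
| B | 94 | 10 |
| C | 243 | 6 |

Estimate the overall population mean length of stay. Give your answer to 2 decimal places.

x̄_st = (Σ Nₕx̄ₕ) / (Σ Nₕ) = (87·9 + 94·10 + 243·6) / 424
= 3181 / 424 = 7.5024... → 7.50.

7.50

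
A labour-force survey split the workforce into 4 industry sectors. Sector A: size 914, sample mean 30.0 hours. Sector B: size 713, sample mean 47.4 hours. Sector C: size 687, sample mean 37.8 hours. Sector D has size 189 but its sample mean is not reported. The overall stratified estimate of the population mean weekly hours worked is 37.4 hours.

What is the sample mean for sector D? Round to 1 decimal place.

N = 914 + 713 + 687 + 189 = 2503.
Overall total = μ·N = 37.4·2503 = 93612.2.
Subtract the known strata: 914·30.0 + 713·47.4 + 687·37.8 = 87184.8.
Remaining total for sector D: 93612.2 − 87184.8 = 6427.4.
Divide by its size: 6427.4 / 189 = 34.007... → 34.0.

34.0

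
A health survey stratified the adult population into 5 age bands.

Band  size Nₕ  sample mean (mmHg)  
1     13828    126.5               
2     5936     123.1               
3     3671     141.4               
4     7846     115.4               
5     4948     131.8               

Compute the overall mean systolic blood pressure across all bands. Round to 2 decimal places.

x̄_st = (Σ Nₕx̄ₕ) / (Σ Nₕ) = (13828·126.5 + 5936·123.1 + 3671·141.4 + 7846·115.4 + 4948·131.8) / 36229
= 4556617.8 / 36229 = 125.7727... → 125.77.

125.77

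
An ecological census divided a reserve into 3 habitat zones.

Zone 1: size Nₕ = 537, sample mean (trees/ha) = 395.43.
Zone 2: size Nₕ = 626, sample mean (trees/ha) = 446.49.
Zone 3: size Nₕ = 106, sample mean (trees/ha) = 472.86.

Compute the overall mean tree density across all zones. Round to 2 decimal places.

427.09

N = 537 + 626 + 106 = 1269.
Weight each subgroup mean by Nₕ/N and sum.
Σ Nₕx̄ₕ = 537·395.43 + 626·446.49 + 106·472.86 = 212345.91 + 279502.74 + 50123.16 = 541971.81.
Divide by N: 541971.81 / 1269 = 427.0857... → 427.09.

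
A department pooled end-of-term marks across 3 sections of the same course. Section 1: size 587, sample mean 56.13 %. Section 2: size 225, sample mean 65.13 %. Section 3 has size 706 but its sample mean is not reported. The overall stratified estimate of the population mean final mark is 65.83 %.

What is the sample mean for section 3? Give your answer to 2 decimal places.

N = 587 + 225 + 706 = 1518.
Overall total = μ·N = 65.83·1518 = 99929.94.
Subtract the known strata: 587·56.13 + 225·65.13 = 47602.56.
Remaining total for section 3: 99929.94 − 47602.56 = 52327.38.
Divide by its size: 52327.38 / 706 = 74.1181... → 74.12.

74.12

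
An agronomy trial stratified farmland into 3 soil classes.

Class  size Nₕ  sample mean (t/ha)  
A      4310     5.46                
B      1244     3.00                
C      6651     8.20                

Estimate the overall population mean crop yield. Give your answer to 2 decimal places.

6.70

N = 12205; weights Wₕ = Nₕ/N = (0.3531, 0.1019, 0.5449).
x̄_st = Σ Wₕ·x̄ₕ = 0.3531·5.46 + 0.1019·3.00 + 0.5449·8.20 ≈ 6.7024...
→ 6.70.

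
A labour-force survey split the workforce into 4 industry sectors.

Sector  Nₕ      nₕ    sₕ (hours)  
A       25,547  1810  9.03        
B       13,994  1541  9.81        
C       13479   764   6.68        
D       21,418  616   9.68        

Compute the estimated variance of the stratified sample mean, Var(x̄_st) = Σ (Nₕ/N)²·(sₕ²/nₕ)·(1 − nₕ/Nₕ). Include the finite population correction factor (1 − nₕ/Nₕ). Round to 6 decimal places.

0.020932

N = 74438; Wₕ = Nₕ/N.
sector A: (25547/74438)²·9.03²/1810·(1 − 1810/25547) = 0.004930299
sector B: (13994/74438)²·9.81²/1541·(1 − 1541/13994) = 0.001964092
sector C: (13479/74438)²·6.68²/764·(1 − 764/13479) = 0.001806526
sector D: (21418/74438)²·9.68²/616·(1 − 616/21418) = 0.012231075
Sum = 0.020931992 → 0.020932.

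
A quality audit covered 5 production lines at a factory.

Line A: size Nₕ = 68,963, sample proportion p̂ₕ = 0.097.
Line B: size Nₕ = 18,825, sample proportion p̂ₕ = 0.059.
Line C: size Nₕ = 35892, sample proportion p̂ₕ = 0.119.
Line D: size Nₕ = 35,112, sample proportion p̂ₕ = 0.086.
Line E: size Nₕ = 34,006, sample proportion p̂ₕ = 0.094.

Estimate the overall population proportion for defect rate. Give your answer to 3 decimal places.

0.095

N = 68963 + 18825 + 35892 + 35112 + 34006 = 192798.
Overall proportion = Σ (Nₕ/N)·p̂ₕ.
Σ Nₕp̂ₕ = 6689.411 + 1110.675 + 4271.148 + 3019.632 + 3196.564 = 18287.43.
18287.43 / 192798 = 0.09485... → 0.095.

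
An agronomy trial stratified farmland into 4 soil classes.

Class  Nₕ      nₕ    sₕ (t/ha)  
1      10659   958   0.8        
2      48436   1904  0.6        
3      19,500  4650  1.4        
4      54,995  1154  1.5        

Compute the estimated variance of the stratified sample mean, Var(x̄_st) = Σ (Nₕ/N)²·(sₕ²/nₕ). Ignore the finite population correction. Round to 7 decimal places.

0.0003685

N = 133590; Wₕ = Nₕ/N.
class 1: (10659/133590)²·0.8²/958 = 0.0000042530
class 2: (48436/133590)²·0.6²/1904 = 0.0000248556
class 3: (19500/133590)²·1.4²/4650 = 0.0000089810
class 4: (54995/133590)²·1.5²/1154 = 0.0003304268
Sum = 0.0003685164 → 0.0003685.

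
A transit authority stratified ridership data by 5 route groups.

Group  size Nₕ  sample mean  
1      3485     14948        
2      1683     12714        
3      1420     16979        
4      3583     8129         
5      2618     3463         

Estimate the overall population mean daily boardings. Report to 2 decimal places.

N = 12789; weights Wₕ = Nₕ/N = (0.2725, 0.1316, 0.1110, 0.2802, 0.2047).
x̄_st = Σ Wₕ·x̄ₕ = 0.2725·14948 + 0.1316·12714 + 0.1110·16979 + 0.2802·8129 + 0.2047·3463 ≈ 10618.0282...
→ 10618.03.

10618.03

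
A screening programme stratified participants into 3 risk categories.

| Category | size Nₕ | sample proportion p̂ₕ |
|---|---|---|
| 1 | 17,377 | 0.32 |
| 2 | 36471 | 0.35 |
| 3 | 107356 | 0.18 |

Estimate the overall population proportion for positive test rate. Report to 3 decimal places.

N = 17377 + 36471 + 107356 = 161204.
Overall proportion = Σ (Nₕ/N)·p̂ₕ.
Σ Nₕp̂ₕ = 5560.64 + 12764.85 + 19324.08 = 37649.57.
37649.57 / 161204 = 0.23355... → 0.234.

0.234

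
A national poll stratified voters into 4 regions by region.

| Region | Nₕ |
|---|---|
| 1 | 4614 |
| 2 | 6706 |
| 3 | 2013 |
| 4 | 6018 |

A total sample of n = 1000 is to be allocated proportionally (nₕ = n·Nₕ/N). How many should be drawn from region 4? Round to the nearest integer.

311

N = 4614 + 6706 + 2013 + 6018 = 19351.
n_4 = 1000·6018/19351 = 310.992... → 311.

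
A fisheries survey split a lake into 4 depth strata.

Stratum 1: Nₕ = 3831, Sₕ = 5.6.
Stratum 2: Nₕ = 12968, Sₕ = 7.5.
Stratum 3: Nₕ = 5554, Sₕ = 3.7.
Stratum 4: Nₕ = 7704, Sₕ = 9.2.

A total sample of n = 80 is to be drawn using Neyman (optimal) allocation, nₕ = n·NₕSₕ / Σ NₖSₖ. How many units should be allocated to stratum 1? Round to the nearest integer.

1: NₕSₕ = 3831·5.6 = 21453.6
2: NₕSₕ = 12968·7.5 = 97260
3: NₕSₕ = 5554·3.7 = 20549.8
4: NₕSₕ = 7704·9.2 = 70876.8
Σ NₕSₕ = 210140.2.
n_1 = 80·21453.6/210140.2 = 8.167... → 8.

8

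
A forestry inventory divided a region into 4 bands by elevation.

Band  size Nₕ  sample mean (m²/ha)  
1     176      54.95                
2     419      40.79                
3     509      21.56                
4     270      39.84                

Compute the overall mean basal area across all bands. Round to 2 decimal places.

N = 1374; weights Wₕ = Nₕ/N = (0.1281, 0.3049, 0.3705, 0.1965).
x̄_st = Σ Wₕ·x̄ₕ = 0.1281·54.95 + 0.3049·40.79 + 0.3705·21.56 + 0.1965·39.84 ≈ 35.2933...
→ 35.29.

35.29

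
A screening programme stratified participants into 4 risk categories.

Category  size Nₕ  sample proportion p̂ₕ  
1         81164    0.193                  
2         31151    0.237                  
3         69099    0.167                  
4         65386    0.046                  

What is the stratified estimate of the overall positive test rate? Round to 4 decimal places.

0.1523

N = 81164 + 31151 + 69099 + 65386 = 246800.
Overall proportion = Σ (Nₕ/N)·p̂ₕ.
Σ Nₕp̂ₕ = 15664.652 + 7382.787 + 11539.533 + 3007.756 = 37594.728.
37594.728 / 246800 = 0.152329... → 0.1523.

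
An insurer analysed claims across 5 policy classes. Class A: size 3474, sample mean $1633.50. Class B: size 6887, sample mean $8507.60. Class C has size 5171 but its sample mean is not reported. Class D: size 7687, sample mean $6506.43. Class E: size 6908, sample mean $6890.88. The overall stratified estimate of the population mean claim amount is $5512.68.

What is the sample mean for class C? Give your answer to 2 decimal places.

N = 3474 + 6887 + 5171 + 7687 + 6908 = 30127.
Overall total = μ·N = 5512.68·30127 = 166080510.36.
Subtract the known strata: 3474·1633.50 + 6887·8507.60 + 7687·6506.43 + 6908·6890.88 = 161883746.65.
Remaining total for class C: 166080510.36 − 161883746.65 = 4196763.71.
Divide by its size: 4196763.71 / 5171 = 811.5962... → 811.60.

811.60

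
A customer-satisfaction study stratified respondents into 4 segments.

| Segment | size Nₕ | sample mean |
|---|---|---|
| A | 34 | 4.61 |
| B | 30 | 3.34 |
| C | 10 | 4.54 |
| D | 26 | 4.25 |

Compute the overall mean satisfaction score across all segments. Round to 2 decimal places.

x̄_st = (Σ Nₕx̄ₕ) / (Σ Nₕ) = (34·4.61 + 30·3.34 + 10·4.54 + 26·4.25) / 100
= 412.84 / 100 = 4.1284 → 4.13.

4.13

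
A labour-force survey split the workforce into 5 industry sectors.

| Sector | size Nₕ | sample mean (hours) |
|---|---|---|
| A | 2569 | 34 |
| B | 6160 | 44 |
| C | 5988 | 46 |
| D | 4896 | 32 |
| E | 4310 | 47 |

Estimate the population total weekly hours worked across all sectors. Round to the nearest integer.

993076

A: 2569·34 = 87346
B: 6160·44 = 271040
C: 5988·46 = 275448
D: 4896·32 = 156672
E: 4310·47 = 202570
τ̂ = Σ Nₕx̄ₕ = 993076.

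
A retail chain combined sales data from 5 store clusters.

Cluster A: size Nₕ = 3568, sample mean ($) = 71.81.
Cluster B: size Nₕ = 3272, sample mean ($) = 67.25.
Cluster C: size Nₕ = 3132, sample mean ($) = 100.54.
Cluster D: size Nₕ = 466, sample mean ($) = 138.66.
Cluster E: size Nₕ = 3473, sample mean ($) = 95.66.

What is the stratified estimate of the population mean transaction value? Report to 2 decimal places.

x̄_st = (Σ Nₕx̄ₕ) / (Σ Nₕ) = (3568·71.81 + 3272·67.25 + 3132·100.54 + 466·138.66 + 3473·95.66) / 13911
= 1187994.1 / 13911 = 85.3996... → 85.40.

85.40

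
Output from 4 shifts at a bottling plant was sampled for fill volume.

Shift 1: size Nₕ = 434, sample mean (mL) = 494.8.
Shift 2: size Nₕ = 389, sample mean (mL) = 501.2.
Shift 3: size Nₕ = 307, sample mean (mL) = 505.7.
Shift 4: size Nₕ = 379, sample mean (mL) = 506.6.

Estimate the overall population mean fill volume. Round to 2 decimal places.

N = 1509; weights Wₕ = Nₕ/N = (0.2876, 0.2578, 0.2034, 0.2512).
x̄_st = Σ Wₕ·x̄ₕ = 0.2876·494.8 + 0.2578·501.2 + 0.2034·505.7 + 0.2512·506.6 ≈ 501.6311...
→ 501.63.

501.63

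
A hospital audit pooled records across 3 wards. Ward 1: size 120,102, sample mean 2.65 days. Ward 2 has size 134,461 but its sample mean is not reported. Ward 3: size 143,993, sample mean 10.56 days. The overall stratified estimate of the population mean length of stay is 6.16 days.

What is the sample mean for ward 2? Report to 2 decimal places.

Σ Nₕx̄ₕ = N·μ, so 134461·x̄_2 = 398556·6.16 − (120102·2.65 + 143993·10.56).
= 2455104.96 − 1838836.38 = 616268.58.
x̄_2 = 616268.58 / 134461 = 4.5833... → 4.58.

4.58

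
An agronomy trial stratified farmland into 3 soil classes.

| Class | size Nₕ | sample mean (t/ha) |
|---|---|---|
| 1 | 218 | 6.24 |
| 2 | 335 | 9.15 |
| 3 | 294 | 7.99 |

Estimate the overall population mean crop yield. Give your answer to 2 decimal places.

x̄_st = (Σ Nₕx̄ₕ) / (Σ Nₕ) = (218·6.24 + 335·9.15 + 294·7.99) / 847
= 6774.63 / 847 = 7.9984... → 8.00.

8.00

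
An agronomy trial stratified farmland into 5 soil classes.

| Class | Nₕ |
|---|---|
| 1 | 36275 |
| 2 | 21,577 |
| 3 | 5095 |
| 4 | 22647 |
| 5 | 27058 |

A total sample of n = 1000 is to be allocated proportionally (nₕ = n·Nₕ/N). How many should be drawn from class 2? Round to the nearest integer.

192

Share of class 2 = 21577/112652 = 0.19154.
Allocate 1000 × 0.19154 = 191.537... → 192.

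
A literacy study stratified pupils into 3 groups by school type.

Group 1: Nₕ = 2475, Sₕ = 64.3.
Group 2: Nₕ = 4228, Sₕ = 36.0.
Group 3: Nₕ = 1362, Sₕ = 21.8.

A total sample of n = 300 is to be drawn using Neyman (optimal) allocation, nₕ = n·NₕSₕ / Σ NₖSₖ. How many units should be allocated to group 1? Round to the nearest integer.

140

Σ NₕSₕ = 2475·64.3 + 4228·36.0 + 1362·21.8 = 341042.1.
Share for 1: 159142.5/341042.1 = 0.46664.
n_1 = 300 × 0.46664 = 139.991... → 140.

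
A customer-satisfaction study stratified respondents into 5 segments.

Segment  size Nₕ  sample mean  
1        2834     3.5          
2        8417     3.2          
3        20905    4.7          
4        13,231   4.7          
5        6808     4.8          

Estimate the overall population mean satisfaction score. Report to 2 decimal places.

4.41

x̄_st = (Σ Nₕx̄ₕ) / (Σ Nₕ) = (2834·3.5 + 8417·3.2 + 20905·4.7 + 13231·4.7 + 6808·4.8) / 52195
= 229971 / 52195 = 4.4060... → 4.41.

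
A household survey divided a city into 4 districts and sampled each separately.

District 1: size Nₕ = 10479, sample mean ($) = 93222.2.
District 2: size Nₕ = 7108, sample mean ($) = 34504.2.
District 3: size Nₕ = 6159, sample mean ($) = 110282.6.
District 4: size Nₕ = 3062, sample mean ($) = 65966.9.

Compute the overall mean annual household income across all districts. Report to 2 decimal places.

N = 10479 + 7108 + 6159 + 3062 = 26808.
Overall mean = Σ (Nₕ/N)·x̄ₕ — weight by population share, not a simple average.
Σ Nₕx̄ₕ = 10479·93222.2 + 7108·34504.2 + 6159·110282.6 + 3062·65966.9 = 976875433.8 + 245255853.6 + 679230533.4 + 201990647.8 = 2103352468.6.
Divide by N: 2103352468.6 / 26808 = 78459.8802... → 78459.88.

78459.88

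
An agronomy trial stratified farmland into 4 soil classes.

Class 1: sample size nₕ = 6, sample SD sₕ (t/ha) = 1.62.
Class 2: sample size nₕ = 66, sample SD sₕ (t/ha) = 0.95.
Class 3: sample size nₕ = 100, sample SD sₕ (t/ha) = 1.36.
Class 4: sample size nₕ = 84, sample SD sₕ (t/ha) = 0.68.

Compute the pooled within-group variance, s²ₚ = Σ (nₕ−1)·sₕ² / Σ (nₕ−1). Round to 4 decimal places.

1.1638

Degrees of freedom: 5 + 65 + 99 + 83 = 252.
Σ(nₕ−1)sₕ² = 5·2.6244 + 65·0.9025 + 99·1.8496 + 83·0.4624 = 293.2741.
s²ₚ = 293.2741 / 252 = 1.163786... → 1.1638.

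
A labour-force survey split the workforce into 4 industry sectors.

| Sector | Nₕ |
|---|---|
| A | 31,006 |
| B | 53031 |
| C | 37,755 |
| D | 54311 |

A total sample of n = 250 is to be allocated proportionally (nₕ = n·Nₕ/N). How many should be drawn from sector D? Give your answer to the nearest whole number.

77

N = 31006 + 53031 + 37755 + 54311 = 176103.
n_D = 250·54311/176103 = 77.101... → 77.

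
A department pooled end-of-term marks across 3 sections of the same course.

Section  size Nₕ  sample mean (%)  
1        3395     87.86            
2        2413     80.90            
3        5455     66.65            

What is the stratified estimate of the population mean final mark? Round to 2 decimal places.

x̄_st = (Σ Nₕx̄ₕ) / (Σ Nₕ) = (3395·87.86 + 2413·80.90 + 5455·66.65) / 11263
= 857072.15 / 11263 = 76.0963... → 76.10.

76.10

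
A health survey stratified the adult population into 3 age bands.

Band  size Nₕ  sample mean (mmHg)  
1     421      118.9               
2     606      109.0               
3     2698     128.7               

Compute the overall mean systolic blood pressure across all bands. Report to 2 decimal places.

N = 421 + 606 + 2698 = 3725.
The stratified mean weights each stratum mean by its population share Nₕ/N.
Σ Nₕx̄ₕ = 421·118.9 + 606·109.0 + 2698·128.7 = 50056.9 + 66054 + 347232.6 = 463343.5.
Divide by N: 463343.5 / 3725 = 124.3875... → 124.39.

124.39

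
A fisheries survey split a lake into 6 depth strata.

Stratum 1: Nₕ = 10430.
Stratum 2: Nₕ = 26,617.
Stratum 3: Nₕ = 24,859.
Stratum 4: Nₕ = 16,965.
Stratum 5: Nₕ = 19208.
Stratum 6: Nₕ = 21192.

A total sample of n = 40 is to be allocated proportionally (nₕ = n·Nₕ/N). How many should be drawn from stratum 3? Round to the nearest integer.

8

Share of stratum 3 = 24859/119271 = 0.20842.
Allocate 40 × 0.20842 = 8.337... → 8.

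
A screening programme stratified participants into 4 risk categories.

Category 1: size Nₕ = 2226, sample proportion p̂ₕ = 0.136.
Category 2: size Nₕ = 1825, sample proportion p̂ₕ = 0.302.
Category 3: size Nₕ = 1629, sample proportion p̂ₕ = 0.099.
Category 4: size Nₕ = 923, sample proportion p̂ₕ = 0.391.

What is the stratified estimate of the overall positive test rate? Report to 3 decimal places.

Wₕ = Nₕ/N with N = 6603: 0.3371, 0.2764, 0.2467, 0.1398.
p̂_st = 0.3371·0.136 + 0.2764·0.302 + 0.2467·0.099 + 0.1398·0.391 ≈ 0.20840... → 0.208.

0.208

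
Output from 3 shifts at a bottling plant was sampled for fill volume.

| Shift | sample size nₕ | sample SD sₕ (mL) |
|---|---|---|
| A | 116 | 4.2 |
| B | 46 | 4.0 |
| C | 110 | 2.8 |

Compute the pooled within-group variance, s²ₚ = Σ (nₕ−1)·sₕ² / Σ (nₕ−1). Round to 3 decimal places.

A: (116−1)·4.2² = 115·17.64 = 2028.6
B: (46−1)·4.0² = 45·16 = 720
C: (110−1)·2.8² = 109·7.84 = 854.56
Numerator = 3603.16; denominator = Σ(nₕ−1) = 269.
s²ₚ = 3603.16/269 = 13.39465... → 13.395.

13.395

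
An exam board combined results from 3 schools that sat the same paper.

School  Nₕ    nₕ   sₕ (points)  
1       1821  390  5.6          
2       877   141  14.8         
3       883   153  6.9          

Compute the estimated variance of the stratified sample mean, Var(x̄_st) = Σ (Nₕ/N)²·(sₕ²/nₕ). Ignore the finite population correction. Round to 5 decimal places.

N = 3581; Wₕ = Nₕ/N.
school 1: (1821/3581)²·5.6²/390 = 0.02079327
school 2: (877/3581)²·14.8²/141 = 0.09317403
school 3: (883/3581)²·6.9²/153 = 0.01891993
Sum = 0.13288722 → 0.13289.

0.13289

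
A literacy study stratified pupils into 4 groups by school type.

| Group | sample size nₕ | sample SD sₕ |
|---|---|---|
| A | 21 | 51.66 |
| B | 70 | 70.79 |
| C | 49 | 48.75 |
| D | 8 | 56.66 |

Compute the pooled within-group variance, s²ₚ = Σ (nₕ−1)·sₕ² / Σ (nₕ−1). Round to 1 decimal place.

3720.1

Degrees of freedom: 20 + 69 + 48 + 7 = 144.
Σ(nₕ−1)sₕ² = 20·2668.7556 + 69·5011.2241 + 48·2376.5625 + 7·3210.3556 = 535697.0641.
s²ₚ = 535697.0641 / 144 = 3720.119... → 3720.1.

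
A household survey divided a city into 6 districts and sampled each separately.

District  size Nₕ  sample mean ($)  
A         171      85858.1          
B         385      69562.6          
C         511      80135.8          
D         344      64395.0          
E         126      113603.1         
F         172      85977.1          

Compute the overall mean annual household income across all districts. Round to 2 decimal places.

78213.38

N = 1709; weights Wₕ = Nₕ/N = (0.1001, 0.2253, 0.2990, 0.2013, 0.0737, 0.1006).
x̄_st = Σ Wₕ·x̄ₕ = 0.1001·85858.1 + 0.2253·69562.6 + 0.2990·80135.8 + 0.2013·64395.0 + 0.0737·113603.1 + 0.1006·85977.1 ≈ 78213.3772...
→ 78213.38.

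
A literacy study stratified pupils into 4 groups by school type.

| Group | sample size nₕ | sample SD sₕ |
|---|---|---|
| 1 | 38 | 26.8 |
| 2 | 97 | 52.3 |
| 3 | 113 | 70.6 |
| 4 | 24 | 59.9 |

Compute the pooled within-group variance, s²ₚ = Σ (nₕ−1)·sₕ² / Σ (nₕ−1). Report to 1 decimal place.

3469.9

1: (38−1)·26.8² = 37·718.24 = 26574.88
2: (97−1)·52.3² = 96·2735.29 = 262587.84
3: (113−1)·70.6² = 112·4984.36 = 558248.32
4: (24−1)·59.9² = 23·3588.01 = 82524.23
Numerator = 929935.27; denominator = Σ(nₕ−1) = 268.
s²ₚ = 929935.27/268 = 3469.908... → 3469.9.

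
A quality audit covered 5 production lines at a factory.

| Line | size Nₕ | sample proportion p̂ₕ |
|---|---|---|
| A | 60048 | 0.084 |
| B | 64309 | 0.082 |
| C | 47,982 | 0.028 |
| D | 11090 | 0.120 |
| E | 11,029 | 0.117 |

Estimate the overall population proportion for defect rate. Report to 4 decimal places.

0.0734

N = 60048 + 64309 + 47982 + 11090 + 11029 = 194458.
Overall proportion = Σ (Nₕ/N)·p̂ₕ.
Σ Nₕp̂ₕ = 5044.032 + 5273.338 + 1343.496 + 1330.8 + 1290.393 = 14282.059.
14282.059 / 194458 = 0.073445... → 0.0734.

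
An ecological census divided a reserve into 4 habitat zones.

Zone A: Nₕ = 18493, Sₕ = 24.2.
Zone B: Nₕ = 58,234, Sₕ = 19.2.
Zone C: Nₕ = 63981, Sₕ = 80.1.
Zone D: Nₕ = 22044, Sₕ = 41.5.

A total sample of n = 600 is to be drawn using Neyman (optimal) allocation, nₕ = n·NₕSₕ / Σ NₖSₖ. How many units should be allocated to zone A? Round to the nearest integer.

35

A: NₕSₕ = 18493·24.2 = 447530.6
B: NₕSₕ = 58234·19.2 = 1118092.8
C: NₕSₕ = 63981·80.1 = 5124878.1
D: NₕSₕ = 22044·41.5 = 914826
Σ NₕSₕ = 7605327.5.
n_A = 600·447530.6/7605327.5 = 35.307... → 35.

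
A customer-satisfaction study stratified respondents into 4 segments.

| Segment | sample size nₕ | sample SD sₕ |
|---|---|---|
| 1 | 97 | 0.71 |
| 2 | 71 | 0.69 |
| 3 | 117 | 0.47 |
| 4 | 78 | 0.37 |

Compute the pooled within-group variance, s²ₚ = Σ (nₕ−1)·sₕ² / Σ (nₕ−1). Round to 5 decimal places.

0.32837

Degrees of freedom: 96 + 70 + 116 + 77 = 359.
Σ(nₕ−1)sₕ² = 96·0.5041 + 70·0.4761 + 116·0.2209 + 77·0.1369 = 117.8863.
s²ₚ = 117.8863 / 359 = 0.3283741... → 0.32837.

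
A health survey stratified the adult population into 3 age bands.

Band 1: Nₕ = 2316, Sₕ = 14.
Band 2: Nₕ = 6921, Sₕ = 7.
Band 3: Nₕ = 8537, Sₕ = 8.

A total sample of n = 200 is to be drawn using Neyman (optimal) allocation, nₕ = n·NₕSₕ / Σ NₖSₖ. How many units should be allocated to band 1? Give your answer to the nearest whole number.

Σ NₕSₕ = 2316·14 + 6921·7 + 8537·8 = 149167.
Share for 1: 32424/149167 = 0.21737.
n_1 = 200 × 0.21737 = 43.473... → 43.

43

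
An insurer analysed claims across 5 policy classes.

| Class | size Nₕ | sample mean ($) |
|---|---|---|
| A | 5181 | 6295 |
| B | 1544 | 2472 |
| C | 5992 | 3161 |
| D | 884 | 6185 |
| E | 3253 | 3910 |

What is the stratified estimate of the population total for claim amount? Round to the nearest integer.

Estimate total by summing Nₕ·x̄ₕ over strata.
5181·6295 + 1544·2472 + 5992·3161 + 884·6185 + 3253·3910 = 32614395 + 3816768 + 18940712 + 5467540 + 12719230 = 73558645.

73558645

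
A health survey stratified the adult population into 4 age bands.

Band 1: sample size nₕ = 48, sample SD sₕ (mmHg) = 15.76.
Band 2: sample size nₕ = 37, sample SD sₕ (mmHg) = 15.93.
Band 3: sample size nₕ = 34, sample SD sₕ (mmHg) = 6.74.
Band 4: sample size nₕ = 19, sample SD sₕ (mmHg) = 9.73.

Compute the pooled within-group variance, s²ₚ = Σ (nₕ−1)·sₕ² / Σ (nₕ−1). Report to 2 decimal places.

179.20

Degrees of freedom: 47 + 36 + 33 + 18 = 134.
Σ(nₕ−1)sₕ² = 47·248.3776 + 36·253.7649 + 33·45.4276 + 18·94.6729 = 24012.5066.
s²ₚ = 24012.5066 / 134 = 179.1978... → 179.20.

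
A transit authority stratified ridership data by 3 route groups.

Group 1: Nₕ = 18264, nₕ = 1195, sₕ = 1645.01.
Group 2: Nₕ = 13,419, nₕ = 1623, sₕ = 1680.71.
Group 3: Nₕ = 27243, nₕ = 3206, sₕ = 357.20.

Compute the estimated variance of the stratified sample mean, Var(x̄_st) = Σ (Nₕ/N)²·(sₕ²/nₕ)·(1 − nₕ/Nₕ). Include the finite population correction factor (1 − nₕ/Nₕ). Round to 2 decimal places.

290.16

N = 58926; Wₕ = Nₕ/N.
group 1: (18264/58926)²·1645.01²/1195·(1 − 1195/18264) = 203.31023
group 2: (13419/58926)²·1680.71²/1623·(1 − 1623/13419) = 79.34289
group 3: (27243/58926)²·357.20²/3206·(1 − 3206/27243) = 7.50552
Sum = 290.15864 → 290.16.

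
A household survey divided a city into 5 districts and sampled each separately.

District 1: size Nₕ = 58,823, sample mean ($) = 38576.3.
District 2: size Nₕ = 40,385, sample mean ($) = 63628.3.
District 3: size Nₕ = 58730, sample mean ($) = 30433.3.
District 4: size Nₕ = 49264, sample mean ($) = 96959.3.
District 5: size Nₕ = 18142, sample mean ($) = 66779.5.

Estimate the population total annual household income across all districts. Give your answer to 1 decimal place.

Population total = Σ Nₕ·x̄ₕ (each stratum's size times its mean).
58823·38576.3 + 40385·63628.3 + 58730·30433.3 + 49264·96959.3 + 18142·66779.5 = 2269173694.9 + 2569628895.5 + 1787347709 + 4776602955.2 + 1211513689 = 12614266943.6.

12614266943.6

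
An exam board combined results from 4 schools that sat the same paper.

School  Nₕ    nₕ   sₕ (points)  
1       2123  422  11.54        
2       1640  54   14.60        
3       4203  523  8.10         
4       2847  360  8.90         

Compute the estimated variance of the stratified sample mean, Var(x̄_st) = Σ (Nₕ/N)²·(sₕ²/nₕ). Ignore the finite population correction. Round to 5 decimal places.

0.13718

N = 10813; Wₕ = Nₕ/N.
school 1: (2123/10813)²·11.54²/422 = 0.01216485
school 2: (1640/10813)²·14.60²/54 = 0.09080447
school 3: (4203/10813)²·8.10²/523 = 0.01895373
school 4: (2847/10813)²·8.90²/360 = 0.01525317
Sum = 0.13717622 → 0.13718.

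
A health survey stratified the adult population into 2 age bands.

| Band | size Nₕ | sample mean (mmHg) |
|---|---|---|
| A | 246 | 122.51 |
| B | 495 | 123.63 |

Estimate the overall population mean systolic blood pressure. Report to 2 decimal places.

123.26

x̄_st = (Σ Nₕx̄ₕ) / (Σ Nₕ) = (246·122.51 + 495·123.63) / 741
= 91334.31 / 741 = 123.2582... → 123.26.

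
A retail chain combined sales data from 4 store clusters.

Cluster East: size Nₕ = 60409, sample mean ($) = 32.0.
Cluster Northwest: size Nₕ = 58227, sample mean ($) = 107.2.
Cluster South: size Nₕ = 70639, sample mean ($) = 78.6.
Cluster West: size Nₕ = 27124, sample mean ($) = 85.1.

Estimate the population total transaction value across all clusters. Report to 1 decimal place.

16035500.2

East: 60409·32.0 = 1933088
Northwest: 58227·107.2 = 6241934.4
South: 70639·78.6 = 5552225.4
West: 27124·85.1 = 2308252.4
τ̂ = Σ Nₕx̄ₕ = 16035500.2.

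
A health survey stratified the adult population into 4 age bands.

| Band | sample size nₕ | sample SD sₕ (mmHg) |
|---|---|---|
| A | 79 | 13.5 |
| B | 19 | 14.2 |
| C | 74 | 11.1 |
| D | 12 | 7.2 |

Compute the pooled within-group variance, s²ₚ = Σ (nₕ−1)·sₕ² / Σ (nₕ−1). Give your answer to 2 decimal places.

152.28

Degrees of freedom: 78 + 18 + 73 + 11 = 180.
Σ(nₕ−1)sₕ² = 78·182.25 + 18·201.64 + 73·123.21 + 11·51.84 = 27409.59.
s²ₚ = 27409.59 / 180 = 152.2755 → 152.28.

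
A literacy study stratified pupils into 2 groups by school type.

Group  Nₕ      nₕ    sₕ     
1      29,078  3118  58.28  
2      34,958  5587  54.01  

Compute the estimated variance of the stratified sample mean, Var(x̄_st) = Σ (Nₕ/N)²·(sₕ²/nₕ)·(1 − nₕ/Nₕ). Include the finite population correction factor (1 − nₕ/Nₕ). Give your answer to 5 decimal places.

N = 64036. Term for each stratum: Wₕ²sₕ²/nₕ·(1−nₕ/Nₕ).
Var(x̄_st) = 0.20053205 + 0.13073341 = 0.33126547 → 0.33127.

0.33127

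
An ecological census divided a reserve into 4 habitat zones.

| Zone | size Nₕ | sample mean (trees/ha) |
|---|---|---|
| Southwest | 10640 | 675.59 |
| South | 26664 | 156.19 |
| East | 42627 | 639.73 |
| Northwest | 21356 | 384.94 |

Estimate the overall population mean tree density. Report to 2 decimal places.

462.48

N = 101287; weights Wₕ = Nₕ/N = (0.1050, 0.2633, 0.4209, 0.2108).
x̄_st = Σ Wₕ·x̄ₕ = 0.1050·675.59 + 0.2633·156.19 + 0.4209·639.73 + 0.2108·384.94 ≈ 462.4826...
→ 462.48.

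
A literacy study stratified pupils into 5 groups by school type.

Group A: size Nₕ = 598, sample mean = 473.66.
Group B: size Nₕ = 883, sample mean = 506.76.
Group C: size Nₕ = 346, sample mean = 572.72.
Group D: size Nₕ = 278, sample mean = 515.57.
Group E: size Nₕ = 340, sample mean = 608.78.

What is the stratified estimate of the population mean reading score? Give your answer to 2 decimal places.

523.19

N = 598 + 883 + 346 + 278 + 340 = 2445.
The stratified mean weights each stratum mean by its population share Nₕ/N.
Σ Nₕx̄ₕ = 598·473.66 + 883·506.76 + 346·572.72 + 278·515.57 + 340·608.78 = 283248.68 + 447469.08 + 198161.12 + 143328.46 + 206985.2 = 1279192.54.
Divide by N: 1279192.54 / 2445 = 523.1871... → 523.19.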